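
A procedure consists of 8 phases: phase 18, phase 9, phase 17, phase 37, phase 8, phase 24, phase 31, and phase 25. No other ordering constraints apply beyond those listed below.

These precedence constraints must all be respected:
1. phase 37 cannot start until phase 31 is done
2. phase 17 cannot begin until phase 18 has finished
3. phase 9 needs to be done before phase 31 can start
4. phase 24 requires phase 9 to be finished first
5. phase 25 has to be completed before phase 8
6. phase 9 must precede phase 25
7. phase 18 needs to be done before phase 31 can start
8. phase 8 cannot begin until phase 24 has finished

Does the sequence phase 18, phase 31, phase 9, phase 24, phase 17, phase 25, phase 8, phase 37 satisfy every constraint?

No

The sequence places phase 31 ahead of phase 9.
That contradicts the constraint that phase 9 must precede phase 31.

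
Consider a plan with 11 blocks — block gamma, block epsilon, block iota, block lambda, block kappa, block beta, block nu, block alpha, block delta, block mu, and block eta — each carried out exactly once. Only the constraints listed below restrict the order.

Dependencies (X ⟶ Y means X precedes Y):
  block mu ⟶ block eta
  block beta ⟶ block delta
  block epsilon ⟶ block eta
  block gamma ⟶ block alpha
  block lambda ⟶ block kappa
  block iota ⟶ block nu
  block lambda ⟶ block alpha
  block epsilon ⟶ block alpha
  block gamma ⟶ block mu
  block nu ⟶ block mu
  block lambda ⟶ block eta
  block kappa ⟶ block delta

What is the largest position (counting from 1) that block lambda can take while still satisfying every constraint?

7

Following every chain forward from block lambda, the blocks that must come later are block kappa, block alpha, block delta, block eta — 4 of them.
With 4 mandatory successors out of 11 blocks total, the latest slot for block lambda is 11−4 = 7, and it's reachable by doing all non-successors before block lambda.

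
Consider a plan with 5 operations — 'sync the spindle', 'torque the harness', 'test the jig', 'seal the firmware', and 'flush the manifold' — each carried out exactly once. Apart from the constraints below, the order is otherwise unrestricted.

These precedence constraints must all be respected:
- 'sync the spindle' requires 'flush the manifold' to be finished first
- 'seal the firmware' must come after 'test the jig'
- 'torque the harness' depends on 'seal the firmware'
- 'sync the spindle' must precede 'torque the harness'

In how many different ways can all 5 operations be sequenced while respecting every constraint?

6

The operations with no prerequisites are 'test the jig', 'flush the manifold'; any of them can be placed first.
Enumerating by repeatedly choosing an available operation (one whose prerequisites are all placed) gives 6 distinct complete orderings.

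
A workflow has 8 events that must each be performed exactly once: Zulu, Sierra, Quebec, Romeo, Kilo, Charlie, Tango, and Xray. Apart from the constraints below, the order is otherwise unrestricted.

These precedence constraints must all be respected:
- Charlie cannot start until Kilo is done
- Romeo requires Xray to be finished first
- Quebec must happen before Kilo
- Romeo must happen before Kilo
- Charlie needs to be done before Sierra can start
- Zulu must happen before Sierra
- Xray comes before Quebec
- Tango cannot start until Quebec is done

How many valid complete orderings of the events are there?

2 events have no prerequisites (Zulu, Xray), so any of them could come first.
Systematically extending each partial ordering one event at a time and counting, there are 61 complete orderings.

61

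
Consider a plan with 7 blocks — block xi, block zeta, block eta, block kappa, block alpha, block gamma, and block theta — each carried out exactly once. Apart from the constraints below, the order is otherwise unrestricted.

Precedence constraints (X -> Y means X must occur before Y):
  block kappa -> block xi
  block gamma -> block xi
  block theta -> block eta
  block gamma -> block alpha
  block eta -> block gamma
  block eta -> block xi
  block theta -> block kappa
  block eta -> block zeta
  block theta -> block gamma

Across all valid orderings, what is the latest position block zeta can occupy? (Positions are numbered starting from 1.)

7

No constraint forces any block after block zeta, so it can be placed last, in position 7.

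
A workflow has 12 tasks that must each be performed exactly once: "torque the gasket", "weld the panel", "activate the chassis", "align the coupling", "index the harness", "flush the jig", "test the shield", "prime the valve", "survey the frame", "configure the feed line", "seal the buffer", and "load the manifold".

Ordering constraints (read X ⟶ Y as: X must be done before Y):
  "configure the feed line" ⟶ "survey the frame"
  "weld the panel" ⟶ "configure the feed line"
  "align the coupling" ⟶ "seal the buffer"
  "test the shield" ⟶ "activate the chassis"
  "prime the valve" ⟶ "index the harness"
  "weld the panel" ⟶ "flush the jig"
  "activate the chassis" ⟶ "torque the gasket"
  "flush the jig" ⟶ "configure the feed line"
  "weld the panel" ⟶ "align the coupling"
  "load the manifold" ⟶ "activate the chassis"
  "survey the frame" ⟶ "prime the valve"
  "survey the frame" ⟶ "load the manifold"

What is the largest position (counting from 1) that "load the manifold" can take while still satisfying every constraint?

10

The tasks that are forced after "load the manifold", directly or by a chain of constraints, are "torque the gasket", "activate the chassis". That's 2 tasks.
So at least 2 tasks follow "load the manifold", putting "load the manifold" no later than position 10. That position is achievable by scheduling everything else first.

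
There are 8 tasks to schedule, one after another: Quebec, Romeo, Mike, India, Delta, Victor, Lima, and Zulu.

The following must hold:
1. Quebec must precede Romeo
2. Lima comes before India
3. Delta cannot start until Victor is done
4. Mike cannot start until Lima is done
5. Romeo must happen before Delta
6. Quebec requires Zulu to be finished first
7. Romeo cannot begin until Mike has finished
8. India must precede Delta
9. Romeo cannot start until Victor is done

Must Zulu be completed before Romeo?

Following the dependencies: Zulu → Quebec → Romeo.
So Zulu must precede Romeo in any valid ordering.

Yes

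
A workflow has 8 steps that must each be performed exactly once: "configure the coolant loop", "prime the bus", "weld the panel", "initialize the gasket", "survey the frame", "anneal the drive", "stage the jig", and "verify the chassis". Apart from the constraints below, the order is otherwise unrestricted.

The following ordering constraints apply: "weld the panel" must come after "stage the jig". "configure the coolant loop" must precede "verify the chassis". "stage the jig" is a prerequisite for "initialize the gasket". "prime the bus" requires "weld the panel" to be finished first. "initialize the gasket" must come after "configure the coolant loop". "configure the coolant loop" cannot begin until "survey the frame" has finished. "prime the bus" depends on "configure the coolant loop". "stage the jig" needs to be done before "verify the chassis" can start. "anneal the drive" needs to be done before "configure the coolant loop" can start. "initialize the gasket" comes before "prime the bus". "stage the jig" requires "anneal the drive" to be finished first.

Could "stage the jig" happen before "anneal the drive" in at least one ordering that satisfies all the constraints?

No

There is a dependency chain "anneal the drive" → "stage the jig", so "stage the jig" always comes after "anneal the drive".
Hence "stage the jig" can never be scheduled before "anneal the drive".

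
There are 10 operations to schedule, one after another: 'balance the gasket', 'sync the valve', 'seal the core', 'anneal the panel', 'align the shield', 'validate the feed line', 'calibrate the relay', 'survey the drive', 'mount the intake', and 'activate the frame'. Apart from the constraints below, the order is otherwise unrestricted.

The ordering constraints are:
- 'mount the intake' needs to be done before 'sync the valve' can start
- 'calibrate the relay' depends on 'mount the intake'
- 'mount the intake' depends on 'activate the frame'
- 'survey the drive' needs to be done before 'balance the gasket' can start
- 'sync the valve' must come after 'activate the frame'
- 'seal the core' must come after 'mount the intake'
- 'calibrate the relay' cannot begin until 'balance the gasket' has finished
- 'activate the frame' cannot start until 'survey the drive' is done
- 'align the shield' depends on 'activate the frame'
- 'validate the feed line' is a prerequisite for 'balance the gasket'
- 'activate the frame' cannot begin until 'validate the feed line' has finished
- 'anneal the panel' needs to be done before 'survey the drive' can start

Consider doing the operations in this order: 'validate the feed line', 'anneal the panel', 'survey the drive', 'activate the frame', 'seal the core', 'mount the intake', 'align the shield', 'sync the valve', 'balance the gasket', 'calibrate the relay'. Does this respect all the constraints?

The sequence places 'seal the core' ahead of 'mount the intake'.
Since 'mount the intake' is required before 'seal the core', the ordering is invalid.

No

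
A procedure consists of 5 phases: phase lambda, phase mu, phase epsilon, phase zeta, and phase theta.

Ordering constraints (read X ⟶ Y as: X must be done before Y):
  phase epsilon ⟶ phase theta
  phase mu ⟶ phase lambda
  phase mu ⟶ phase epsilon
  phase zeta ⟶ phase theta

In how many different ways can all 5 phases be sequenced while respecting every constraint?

11

2 phases have no prerequisites (phase mu, phase zeta), so any of them could come first.
Systematically extending each partial ordering one phase at a time and counting, there are 11 complete orderings.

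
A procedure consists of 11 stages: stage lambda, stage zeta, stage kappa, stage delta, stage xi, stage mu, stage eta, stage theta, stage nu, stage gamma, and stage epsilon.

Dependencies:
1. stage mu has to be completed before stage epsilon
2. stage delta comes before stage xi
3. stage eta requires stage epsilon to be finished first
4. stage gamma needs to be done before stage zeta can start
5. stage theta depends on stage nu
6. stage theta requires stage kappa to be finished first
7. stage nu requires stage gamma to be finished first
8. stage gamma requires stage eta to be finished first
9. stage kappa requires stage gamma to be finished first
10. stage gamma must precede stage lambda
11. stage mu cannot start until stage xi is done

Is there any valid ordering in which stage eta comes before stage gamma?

Yes

Stage eta is actually forced before stage gamma by the constraints, so certainly some valid ordering has stage eta first.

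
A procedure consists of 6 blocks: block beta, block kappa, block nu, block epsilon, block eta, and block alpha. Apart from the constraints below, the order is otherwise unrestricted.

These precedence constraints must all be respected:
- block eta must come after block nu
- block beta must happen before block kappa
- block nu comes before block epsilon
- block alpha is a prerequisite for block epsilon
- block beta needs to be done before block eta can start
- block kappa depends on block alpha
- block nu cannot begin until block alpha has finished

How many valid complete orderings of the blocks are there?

2 blocks have no prerequisites (block beta, block alpha), so any of them could come first.
Counting all ways to extend the partial order to a total order gives 24.

24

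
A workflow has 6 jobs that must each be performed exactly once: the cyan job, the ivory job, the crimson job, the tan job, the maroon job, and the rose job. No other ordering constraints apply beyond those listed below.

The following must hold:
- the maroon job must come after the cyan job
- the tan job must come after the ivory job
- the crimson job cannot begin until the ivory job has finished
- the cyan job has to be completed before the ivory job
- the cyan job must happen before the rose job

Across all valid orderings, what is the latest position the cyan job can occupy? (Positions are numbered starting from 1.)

Every job that must follow the cyan job has to come after it. Tracing all chains starting from the cyan job, those jobs are: the ivory job, the crimson job, the tan job, the maroon job, the rose job — 5 in total.
With 5 mandatory successors out of 6 jobs total, the latest slot for the cyan job is 6−5 = 1, and it's reachable by doing all non-successors before the cyan job.

1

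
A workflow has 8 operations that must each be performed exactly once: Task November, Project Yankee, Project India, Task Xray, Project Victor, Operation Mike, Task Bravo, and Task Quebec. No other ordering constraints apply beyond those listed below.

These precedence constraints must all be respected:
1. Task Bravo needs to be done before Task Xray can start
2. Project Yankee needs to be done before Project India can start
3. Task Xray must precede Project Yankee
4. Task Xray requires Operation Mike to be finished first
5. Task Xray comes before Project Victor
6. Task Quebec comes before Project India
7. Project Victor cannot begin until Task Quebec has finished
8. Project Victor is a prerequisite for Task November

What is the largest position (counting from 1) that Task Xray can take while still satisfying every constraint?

4

The operations that are forced after Task Xray, directly or by a chain of constraints, are Task November, Project Yankee, Project India, Project Victor. That's 4 operations.
So at least 4 operations follow Task Xray, putting Task Xray no later than position 4. That position is achievable by scheduling everything else first.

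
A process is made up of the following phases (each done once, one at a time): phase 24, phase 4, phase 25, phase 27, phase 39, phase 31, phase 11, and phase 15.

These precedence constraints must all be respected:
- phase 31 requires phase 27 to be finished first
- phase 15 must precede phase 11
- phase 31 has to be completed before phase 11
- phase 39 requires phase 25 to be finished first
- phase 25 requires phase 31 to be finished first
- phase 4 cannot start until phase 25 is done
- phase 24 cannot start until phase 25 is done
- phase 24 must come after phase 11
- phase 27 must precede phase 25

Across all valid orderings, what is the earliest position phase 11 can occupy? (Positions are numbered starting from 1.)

The phases that are forced before phase 11, directly or transitively, are phase 27, phase 31, phase 15. That's 3 phases.
So at minimum 3 phases come before phase 11, putting phase 11 no earlier than position 4. That position is achievable by scheduling exactly those predecessors first.

4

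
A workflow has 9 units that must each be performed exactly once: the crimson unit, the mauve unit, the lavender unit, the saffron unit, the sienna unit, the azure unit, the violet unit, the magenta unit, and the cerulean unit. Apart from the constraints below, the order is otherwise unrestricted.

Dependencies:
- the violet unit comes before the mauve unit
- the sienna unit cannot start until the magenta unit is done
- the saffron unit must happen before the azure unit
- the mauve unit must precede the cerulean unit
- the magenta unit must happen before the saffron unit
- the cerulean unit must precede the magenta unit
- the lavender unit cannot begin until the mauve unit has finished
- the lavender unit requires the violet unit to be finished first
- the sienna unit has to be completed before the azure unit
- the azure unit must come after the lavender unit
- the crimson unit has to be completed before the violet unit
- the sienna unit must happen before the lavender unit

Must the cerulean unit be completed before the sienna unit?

Chaining the stated constraints: the cerulean unit → the magenta unit → the sienna unit.
That forces the cerulean unit before the sienna unit in every valid schedule.

Yes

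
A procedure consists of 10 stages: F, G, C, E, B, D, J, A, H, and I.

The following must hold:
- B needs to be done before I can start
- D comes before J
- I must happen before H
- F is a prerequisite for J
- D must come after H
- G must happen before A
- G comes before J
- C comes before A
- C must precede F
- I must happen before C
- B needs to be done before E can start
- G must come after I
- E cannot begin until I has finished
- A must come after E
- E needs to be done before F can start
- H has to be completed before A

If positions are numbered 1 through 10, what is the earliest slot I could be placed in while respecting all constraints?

The only stage forced before I (directly or transitively) is B.
With 1 mandatory predecessor, the earliest I can sit is position 1+1 = 2, and placing just that one first achieves it.

2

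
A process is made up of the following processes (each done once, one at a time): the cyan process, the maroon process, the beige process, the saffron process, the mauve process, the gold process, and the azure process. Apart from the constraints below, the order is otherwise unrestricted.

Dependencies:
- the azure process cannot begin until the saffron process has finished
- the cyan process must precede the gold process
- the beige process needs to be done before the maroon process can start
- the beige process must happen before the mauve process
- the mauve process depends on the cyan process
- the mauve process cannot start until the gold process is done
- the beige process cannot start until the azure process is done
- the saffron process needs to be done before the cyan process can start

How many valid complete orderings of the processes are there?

16

The saffron process is the only process with nothing required before it, so every ordering starts there.
Counting all ways to extend the partial order to a total order gives 16.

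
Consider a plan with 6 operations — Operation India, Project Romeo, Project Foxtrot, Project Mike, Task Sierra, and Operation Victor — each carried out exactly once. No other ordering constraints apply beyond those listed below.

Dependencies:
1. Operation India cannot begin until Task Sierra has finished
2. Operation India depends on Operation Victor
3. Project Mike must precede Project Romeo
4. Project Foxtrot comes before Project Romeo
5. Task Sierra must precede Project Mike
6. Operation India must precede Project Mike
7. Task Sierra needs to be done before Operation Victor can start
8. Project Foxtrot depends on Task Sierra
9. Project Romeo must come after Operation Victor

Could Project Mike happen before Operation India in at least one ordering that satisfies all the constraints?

There is a dependency chain Operation India → Project Mike, so Project Mike always comes after Operation India.
So no valid ordering can have Project Mike before Operation India.

No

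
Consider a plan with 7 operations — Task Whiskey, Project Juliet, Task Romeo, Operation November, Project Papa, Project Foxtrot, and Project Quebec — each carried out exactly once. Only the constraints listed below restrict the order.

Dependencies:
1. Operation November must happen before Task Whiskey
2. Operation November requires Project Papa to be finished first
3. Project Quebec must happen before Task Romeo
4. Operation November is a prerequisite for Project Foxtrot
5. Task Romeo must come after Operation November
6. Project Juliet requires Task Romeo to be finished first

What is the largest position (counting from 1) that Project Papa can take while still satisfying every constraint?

Every operation that must follow Project Papa has to come after it. Tracing all chains starting from Project Papa, those operations are: Task Whiskey, Project Juliet, Task Romeo, Operation November, Project Foxtrot — 5 in total.
So at least 5 operations follow Project Papa, putting Project Papa no later than position 2. That position is achievable by scheduling everything else first.

2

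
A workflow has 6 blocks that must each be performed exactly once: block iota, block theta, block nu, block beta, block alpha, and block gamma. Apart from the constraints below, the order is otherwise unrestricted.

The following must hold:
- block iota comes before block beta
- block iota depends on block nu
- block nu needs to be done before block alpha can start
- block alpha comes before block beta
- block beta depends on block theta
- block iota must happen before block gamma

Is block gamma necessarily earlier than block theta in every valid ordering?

No

No chain of constraints connects block gamma to block theta in either direction.
There exist valid orderings with block theta before block gamma, so block gamma is not required to come first.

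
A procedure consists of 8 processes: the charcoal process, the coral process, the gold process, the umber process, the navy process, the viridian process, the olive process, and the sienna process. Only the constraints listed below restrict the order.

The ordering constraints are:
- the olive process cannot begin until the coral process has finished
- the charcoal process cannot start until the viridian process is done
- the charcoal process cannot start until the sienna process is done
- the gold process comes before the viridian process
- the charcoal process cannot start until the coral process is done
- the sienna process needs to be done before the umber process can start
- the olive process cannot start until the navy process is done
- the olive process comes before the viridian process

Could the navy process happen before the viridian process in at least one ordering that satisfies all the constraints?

The constraints force the navy process before the viridian process, so yes — every valid ordering has the navy process earlier.

Yes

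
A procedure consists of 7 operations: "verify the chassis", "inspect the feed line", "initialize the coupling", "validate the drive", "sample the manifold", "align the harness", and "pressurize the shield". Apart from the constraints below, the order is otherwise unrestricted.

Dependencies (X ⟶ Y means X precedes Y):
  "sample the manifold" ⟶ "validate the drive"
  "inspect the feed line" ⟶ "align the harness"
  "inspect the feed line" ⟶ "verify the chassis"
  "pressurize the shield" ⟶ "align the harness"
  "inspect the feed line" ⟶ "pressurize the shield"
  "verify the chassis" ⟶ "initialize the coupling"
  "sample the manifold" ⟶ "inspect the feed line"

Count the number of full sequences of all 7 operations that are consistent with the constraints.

Only "sample the manifold" has no prerequisites, so it must go first.
Systematically extending each partial ordering one operation at a time and counting, there are 36 complete orderings.

36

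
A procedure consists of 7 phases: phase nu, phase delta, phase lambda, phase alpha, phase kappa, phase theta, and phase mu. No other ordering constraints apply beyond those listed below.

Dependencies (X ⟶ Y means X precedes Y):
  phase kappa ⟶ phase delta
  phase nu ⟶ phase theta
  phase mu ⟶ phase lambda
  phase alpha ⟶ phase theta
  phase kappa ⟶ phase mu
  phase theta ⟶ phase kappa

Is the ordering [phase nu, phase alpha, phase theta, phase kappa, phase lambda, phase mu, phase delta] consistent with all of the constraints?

Here phase mu comes after phase lambda.
That contradicts the constraint that phase mu must precede phase lambda.

No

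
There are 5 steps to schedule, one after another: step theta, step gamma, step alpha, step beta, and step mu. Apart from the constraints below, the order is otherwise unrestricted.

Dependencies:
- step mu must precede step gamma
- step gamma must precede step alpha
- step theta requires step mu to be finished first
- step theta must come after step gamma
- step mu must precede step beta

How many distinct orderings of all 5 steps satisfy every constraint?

8

Only step mu has no prerequisites, so it must go first.
Counting all ways to extend the partial order to a total order gives 8.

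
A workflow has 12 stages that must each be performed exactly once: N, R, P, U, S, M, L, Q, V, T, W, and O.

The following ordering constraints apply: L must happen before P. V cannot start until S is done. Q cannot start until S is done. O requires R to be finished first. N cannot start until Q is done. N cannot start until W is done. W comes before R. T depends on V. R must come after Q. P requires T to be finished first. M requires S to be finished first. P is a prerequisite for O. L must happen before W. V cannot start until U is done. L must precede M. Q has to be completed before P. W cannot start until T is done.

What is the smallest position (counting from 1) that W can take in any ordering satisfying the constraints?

The stages that are forced before W, directly or transitively, are U, S, L, V, T. That's 5 stages.
With 5 mandatory predecessors, the earliest W can sit is position 5+1 = 6, and placing just those 5 first achieves it.

6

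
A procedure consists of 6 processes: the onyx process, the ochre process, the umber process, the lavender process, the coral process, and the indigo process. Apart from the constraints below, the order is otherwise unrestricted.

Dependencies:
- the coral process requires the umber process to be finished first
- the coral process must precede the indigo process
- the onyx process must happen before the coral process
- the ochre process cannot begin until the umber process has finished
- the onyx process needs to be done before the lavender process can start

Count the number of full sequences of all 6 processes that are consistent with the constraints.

The processes with no prerequisites are the onyx process, the umber process; any of them can be placed first.
Counting all ways to extend the partial order to a total order gives 30.

30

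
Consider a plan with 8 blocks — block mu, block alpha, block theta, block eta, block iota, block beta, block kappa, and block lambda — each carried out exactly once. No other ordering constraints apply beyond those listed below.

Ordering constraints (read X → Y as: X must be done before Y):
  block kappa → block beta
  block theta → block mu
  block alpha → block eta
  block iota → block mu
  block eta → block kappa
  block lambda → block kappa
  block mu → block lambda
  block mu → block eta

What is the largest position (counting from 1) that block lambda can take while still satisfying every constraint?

The blocks that are forced after block lambda, directly or by a chain of constraints, are block beta, block kappa. That's 2 blocks.
With 2 mandatory successors out of 8 blocks total, the latest slot for block lambda is 8−2 = 6, and it's reachable by doing all non-successors before block lambda.

6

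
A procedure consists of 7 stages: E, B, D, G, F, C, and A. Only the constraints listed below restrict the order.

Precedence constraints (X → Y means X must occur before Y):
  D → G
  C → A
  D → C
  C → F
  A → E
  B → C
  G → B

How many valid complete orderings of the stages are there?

Only D has no prerequisites, so it must go first.
Systematically extending each partial ordering one stage at a time and counting, there are 3 complete orderings.

3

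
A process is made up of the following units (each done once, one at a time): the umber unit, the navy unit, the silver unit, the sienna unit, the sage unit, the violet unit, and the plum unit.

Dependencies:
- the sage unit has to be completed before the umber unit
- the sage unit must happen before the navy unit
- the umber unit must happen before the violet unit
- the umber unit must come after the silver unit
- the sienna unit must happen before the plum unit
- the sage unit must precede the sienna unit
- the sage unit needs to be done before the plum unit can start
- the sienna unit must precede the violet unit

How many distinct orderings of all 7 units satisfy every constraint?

2 units have no prerequisites (the silver unit, the sage unit), so any of them could come first.
Enumerating by repeatedly choosing an available unit (one whose prerequisites are all placed) gives 79 distinct complete orderings.

79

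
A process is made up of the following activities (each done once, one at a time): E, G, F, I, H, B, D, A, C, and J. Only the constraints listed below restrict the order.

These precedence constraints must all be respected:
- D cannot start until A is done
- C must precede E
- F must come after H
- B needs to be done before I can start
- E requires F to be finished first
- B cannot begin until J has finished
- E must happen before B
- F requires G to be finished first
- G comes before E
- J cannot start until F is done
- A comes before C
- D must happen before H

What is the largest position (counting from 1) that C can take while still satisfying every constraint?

7

Every activity that must follow C has to come after it. Tracing all chains starting from C, those activities are: E, I, B — 3 in total.
So at least 3 activities follow C, putting C no later than position 7. That position is achievable by scheduling everything else first.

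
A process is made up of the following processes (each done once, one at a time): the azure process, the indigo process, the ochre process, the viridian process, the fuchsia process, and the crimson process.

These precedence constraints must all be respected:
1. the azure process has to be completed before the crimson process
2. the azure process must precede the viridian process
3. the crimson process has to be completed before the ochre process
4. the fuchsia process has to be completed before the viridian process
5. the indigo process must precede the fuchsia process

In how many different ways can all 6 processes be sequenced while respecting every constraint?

The processes with no prerequisites are the azure process, the indigo process; any of them can be placed first.
Enumerating by repeatedly choosing an available process (one whose prerequisites are all placed) gives 19 distinct complete orderings.

19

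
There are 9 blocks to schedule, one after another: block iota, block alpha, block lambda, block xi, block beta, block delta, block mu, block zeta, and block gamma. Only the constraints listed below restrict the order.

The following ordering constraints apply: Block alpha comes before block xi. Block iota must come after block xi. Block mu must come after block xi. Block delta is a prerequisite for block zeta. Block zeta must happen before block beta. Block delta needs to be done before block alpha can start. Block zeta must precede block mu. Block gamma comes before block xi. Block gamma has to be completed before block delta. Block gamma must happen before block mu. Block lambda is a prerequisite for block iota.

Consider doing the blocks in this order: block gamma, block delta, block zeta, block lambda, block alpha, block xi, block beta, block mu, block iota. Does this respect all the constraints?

Going through the constraints one by one, each required predecessor appears earlier in the sequence than its dependent — e.g. block gamma (position 1) is before block mu (position 8), as required.

Yes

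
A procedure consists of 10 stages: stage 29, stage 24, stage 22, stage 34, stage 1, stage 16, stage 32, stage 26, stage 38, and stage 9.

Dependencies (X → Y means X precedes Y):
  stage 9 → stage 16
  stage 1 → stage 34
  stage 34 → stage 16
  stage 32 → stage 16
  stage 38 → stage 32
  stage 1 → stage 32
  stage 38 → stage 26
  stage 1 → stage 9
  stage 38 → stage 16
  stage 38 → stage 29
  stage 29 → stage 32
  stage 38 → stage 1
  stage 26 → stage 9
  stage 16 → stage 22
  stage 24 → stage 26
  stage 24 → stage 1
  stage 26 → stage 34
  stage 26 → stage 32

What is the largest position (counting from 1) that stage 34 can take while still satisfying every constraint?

Following every chain forward from stage 34, the stages that must come later are stage 22, stage 16 — 2 of them.
So at least 2 stages follow stage 34, putting stage 34 no later than position 8. That position is achievable by scheduling everything else first.

8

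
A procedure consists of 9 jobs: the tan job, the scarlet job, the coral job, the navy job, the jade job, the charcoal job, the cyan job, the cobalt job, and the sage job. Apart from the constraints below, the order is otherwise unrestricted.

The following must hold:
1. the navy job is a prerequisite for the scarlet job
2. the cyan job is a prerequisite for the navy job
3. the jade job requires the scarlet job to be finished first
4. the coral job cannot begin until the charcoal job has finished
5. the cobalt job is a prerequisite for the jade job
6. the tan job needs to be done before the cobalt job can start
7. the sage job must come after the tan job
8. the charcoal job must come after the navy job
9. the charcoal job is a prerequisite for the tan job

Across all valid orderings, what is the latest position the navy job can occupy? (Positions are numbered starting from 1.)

2

Following every chain forward from the navy job, the jobs that must come later are the tan job, the scarlet job, the coral job, the jade job, the charcoal job, the cobalt job, the sage job — 7 of them.
With 7 mandatory successors out of 9 jobs total, the latest slot for the navy job is 9−7 = 2, and it's reachable by doing all non-successors before the navy job.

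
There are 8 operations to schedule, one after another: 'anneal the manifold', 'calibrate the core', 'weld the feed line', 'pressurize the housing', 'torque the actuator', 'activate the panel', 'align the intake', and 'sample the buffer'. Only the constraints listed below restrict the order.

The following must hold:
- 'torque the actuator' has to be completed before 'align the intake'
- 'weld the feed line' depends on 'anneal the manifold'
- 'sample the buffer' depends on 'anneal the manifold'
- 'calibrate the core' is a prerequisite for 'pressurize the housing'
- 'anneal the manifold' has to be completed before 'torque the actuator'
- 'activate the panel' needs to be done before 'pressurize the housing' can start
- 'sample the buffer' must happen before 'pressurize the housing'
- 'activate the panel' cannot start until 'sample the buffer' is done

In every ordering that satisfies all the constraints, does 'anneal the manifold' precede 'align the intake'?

There is a constraint chain 'anneal the manifold' → 'torque the actuator' → 'align the intake'.
So 'anneal the manifold' must precede 'align the intake' in any valid ordering.

Yes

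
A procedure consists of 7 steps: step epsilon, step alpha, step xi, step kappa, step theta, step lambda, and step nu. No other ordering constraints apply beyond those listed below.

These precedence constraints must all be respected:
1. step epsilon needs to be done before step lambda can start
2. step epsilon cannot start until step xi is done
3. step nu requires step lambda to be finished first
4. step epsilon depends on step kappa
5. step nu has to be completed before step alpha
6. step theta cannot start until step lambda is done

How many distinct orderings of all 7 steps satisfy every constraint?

2 steps have no prerequisites (step xi, step kappa), so any of them could come first.
Counting all ways to extend the partial order to a total order gives 6.

6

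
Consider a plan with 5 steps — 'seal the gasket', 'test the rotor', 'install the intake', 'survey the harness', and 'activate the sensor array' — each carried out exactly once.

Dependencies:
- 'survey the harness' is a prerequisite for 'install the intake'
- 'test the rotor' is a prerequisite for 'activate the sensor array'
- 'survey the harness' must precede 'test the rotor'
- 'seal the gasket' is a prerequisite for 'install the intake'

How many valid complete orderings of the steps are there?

The steps with no prerequisites are 'seal the gasket', 'survey the harness'; any of them can be placed first.
Enumerating by repeatedly choosing an available step (one whose prerequisites are all placed) gives 9 distinct complete orderings.

9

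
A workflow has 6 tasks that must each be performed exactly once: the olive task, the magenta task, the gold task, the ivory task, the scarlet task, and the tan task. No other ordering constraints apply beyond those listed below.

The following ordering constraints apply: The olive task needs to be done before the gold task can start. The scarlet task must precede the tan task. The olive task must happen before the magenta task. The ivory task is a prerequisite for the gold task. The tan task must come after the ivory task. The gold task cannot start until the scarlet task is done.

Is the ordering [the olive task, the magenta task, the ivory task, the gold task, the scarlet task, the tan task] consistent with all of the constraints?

In the proposed order, the gold task appears before the scarlet task.
Since the scarlet task is required before the gold task, the ordering is invalid.

No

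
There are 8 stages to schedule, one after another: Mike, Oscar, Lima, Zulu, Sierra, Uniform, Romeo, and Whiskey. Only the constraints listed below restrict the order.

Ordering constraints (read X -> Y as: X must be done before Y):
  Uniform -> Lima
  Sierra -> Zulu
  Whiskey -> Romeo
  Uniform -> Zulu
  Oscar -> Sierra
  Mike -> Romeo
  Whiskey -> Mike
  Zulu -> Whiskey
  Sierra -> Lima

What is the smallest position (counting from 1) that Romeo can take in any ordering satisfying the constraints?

The stages that are forced before Romeo, directly or transitively, are Mike, Oscar, Zulu, Sierra, Uniform, Whiskey. That's 6 stages.
With 6 mandatory predecessors, the earliest Romeo can sit is position 6+1 = 7, and placing just those 6 first achieves it.

7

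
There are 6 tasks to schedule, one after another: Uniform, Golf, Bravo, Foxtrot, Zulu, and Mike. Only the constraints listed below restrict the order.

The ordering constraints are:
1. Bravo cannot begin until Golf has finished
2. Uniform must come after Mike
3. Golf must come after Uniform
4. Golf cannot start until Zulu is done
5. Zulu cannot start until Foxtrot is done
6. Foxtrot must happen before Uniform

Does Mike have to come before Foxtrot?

No

Nothing in the constraints links Mike and Foxtrot; they are unordered relative to each other.
There exist valid orderings with Foxtrot before Mike, so Mike is not required to come first.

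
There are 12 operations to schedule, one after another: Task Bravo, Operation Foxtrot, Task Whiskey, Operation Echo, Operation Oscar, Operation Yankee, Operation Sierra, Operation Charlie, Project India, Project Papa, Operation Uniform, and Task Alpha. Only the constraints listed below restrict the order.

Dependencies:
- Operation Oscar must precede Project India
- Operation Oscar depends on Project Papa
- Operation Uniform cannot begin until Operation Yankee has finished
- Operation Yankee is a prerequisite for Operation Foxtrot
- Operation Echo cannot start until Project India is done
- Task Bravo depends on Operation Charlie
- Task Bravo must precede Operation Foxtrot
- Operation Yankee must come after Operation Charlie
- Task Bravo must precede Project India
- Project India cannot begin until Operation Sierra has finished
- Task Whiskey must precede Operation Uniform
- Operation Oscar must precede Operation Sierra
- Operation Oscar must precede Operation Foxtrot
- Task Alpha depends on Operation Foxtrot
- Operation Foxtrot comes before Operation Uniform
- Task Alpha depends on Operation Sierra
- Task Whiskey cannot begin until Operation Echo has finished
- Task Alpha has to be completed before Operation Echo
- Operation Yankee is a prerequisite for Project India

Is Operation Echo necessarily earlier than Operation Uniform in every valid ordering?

Chaining the stated constraints: Operation Echo → Task Whiskey → Operation Uniform.
That forces Operation Echo before Operation Uniform in every valid schedule.

Yes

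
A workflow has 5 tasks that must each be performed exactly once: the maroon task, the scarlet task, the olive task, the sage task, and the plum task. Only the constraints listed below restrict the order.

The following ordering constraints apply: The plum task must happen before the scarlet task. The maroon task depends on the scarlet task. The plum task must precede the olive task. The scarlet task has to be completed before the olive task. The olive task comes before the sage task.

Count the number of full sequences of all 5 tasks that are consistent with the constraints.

The plum task is the only task with nothing required before it, so every ordering starts there.
Systematically extending each partial ordering one task at a time and counting, there are 3 complete orderings.

3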